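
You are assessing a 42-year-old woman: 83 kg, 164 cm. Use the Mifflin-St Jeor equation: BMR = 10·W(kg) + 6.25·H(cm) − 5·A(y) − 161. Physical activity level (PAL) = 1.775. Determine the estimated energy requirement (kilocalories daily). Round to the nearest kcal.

2634 kilocalories daily

Mifflin-St Jeor (female): BMR = 10(83) + 6.25(164) − 5(42) − 161 = 830 + 1025 − 210 − 161 = 1484 kcal/day.
TEE = BMR × activity factor = 1484 × 1.775 = 2634.1 kcal/day.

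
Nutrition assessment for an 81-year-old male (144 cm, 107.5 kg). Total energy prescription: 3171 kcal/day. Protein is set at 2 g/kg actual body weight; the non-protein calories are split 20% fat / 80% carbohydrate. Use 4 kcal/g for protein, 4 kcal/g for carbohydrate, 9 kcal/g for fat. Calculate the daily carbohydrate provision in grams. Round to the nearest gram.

Protein = 2 × 107.5 = 215 g → 215 × 4 = 860 kcal.
Non-protein calories = 3171 − 860 = 2311 kcal.
Fat: 20% × 2311 = 462.2 kcal; carbohydrate: 1848.8 kcal.
Carbohydrate: 1848.8 kcal ÷ 4 kcal/g = 462.2 g.

462 g/day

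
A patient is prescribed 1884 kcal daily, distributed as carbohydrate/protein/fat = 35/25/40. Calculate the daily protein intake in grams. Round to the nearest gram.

Protein energy = 25% × 1884 = 471 kcal.
At 4 kcal/g: 471 ÷ 4 = 117.75 g.

118 g/day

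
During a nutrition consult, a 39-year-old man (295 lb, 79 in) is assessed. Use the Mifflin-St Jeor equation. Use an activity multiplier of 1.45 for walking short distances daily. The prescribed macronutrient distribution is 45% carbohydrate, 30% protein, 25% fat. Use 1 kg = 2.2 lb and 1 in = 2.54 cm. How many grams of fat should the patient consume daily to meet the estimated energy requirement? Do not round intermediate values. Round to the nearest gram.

97 g/day

Convert to metric: weight = 295 ÷ 2.2 = 134.0909 kg; height = 79 × 2.54 = 200.66 cm.
Mifflin-St Jeor (male): BMR = 10(134.0909) + 6.25(200.66) − 5(39) + 5 = 1340.9091 + 1254.125 − 195 + 5 = 2405.0341 kcal/day.
TEE = 2405.0341 × 1.45 = 3487.2994 kcal/day.
Fat energy = 25% × 3487.2994 = 871.8249 kcal.
Fat = 871.8249 ÷ 9 kcal/g = 96.8694 g.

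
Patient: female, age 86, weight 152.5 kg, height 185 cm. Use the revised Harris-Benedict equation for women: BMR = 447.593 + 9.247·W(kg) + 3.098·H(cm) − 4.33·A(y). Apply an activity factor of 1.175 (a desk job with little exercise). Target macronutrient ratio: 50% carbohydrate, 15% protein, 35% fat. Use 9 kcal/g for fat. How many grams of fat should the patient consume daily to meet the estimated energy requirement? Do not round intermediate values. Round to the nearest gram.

Harris-Benedict: BMR = 447.593 + 9.247(152.5) + 3.098(185) − 4.33(86) = 2058.5105 kcal/day.
TEE = 2058.5105 × 1.175 = 2418.7498 kcal/day.
Fat energy = 35% × 2418.7498 = 846.5624 kcal.
Fat = 846.5624 ÷ 9 kcal/g = 94.0625 g.

94 g/day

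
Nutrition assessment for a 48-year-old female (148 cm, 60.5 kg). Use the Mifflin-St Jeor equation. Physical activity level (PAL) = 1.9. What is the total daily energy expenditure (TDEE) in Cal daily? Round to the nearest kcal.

2145 Cal daily

Mifflin-St Jeor (female): BMR = 10(60.5) + 6.25(148) − 5(48) − 161 = 605 + 925 − 240 − 161 = 1129 kcal/day.
TEE = BMR × activity factor = 1129 × 1.9 = 2145.1 kcal/day.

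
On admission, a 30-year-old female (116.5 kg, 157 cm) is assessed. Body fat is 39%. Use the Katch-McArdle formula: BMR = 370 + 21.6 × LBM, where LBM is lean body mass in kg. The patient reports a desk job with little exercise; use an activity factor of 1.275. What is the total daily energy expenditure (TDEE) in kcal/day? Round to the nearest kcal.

LBM = 116.5 × (1 − 0.39) = 71.065 kg. Katch-McArdle: BMR = 370 + 21.6 × 71.065 = 1905.004 kcal/day.
TEE = BMR × activity factor = 1905.004 × 1.275 = 2428.8801 kcal/day.

2429 kcal/day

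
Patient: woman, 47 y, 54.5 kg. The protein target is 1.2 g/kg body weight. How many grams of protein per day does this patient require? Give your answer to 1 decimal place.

65.4 g/day

Protein = 1.2 g/kg × 54.5 kg = 65.4 g/day.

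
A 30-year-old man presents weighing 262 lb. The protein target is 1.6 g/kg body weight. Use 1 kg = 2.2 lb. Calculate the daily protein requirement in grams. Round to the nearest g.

191 g/day

Weight in kg = 262 ÷ 2.2 = 119.0909 kg.
Protein = 1.6 g/kg × 119.0909 kg = 190.5455 g/day.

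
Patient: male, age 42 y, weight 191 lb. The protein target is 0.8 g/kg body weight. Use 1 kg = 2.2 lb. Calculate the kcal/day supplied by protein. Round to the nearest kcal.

Weight in kg = 191 ÷ 2.2 = 86.8182 kg.
Protein = 0.8 g/kg × 86.8182 kg = 69.4545 g/day.
Protein energy = 69.4545 g × 4 kcal/g = 277.8182 kcal/day.

278 kcal/day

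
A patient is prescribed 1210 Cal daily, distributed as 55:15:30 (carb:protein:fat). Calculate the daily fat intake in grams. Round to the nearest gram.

Fat energy = 30% × 1210 = 363 kcal.
At 9 kcal/g: 363 ÷ 9 = 40.3333 g.

40 g/day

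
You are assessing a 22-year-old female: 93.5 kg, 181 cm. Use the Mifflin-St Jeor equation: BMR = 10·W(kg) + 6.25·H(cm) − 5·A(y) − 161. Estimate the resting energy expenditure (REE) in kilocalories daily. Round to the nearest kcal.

Mifflin-St Jeor (female): BMR = 10(93.5) + 6.25(181) − 5(22) − 161 = 935 + 1131.25 − 110 − 161 = 1795.25 kcal/day.

1795 kilocalories daily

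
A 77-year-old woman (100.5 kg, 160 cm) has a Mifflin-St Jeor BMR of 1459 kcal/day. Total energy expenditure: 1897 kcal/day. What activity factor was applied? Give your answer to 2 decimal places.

Activity factor = TEE ÷ BMR = 1897 ÷ 1459 = 1.3.

1.30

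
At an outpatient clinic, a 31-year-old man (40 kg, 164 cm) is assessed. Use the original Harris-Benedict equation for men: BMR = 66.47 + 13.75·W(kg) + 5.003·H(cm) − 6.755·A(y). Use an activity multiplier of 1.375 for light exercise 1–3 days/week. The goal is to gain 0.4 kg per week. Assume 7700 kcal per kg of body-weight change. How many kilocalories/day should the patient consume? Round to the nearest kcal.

Harris-Benedict: BMR = 66.47 + 13.75(40) + 5.003(164) − 6.755(31) = 1227.557 kcal/day.
TEE = 1227.557 × 1.375 = 1687.8909 kcal/day.
Required daily surplus = 0.4 × 7700 ÷ 7 = 440 kcal/day.
Target intake = 1687.8909 + 440 = 2127.8909 kcal/day.

2128 kilocalories/day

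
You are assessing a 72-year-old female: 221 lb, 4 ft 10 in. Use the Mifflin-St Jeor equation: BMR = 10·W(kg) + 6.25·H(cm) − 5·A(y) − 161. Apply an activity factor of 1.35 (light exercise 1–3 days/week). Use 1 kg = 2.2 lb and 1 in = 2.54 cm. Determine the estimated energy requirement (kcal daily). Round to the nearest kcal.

1896 kcal daily

Convert to metric: weight = 221 ÷ 2.2 = 100.4545 kg; height = (4×12 + 10) × 2.54 = 58 × 2.54 = 147.32 cm.
Mifflin-St Jeor (female): BMR = 10(100.4545) + 6.25(147.32) − 5(72) − 161 = 1004.5455 + 920.75 − 360 − 161 = 1404.2955 kcal/day.
TEE = BMR × activity factor = 1404.2955 × 1.35 = 1895.7989 kcal/day.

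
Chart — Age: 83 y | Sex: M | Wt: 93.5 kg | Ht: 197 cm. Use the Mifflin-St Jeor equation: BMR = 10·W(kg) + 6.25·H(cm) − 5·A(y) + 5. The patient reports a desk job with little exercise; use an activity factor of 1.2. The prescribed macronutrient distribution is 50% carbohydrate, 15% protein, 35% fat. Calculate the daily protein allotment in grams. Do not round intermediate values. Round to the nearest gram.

79 g/day

Mifflin-St Jeor (male): BMR = 10(93.5) + 6.25(197) − 5(83) + 5 = 935 + 1231.25 − 415 + 5 = 1756.25 kcal/day.
TEE = 1756.25 × 1.2 = 2107.5 kcal/day.
Protein energy = 15% × 2107.5 = 316.125 kcal.
Protein = 316.125 ÷ 4 kcal/g = 79.0313 g.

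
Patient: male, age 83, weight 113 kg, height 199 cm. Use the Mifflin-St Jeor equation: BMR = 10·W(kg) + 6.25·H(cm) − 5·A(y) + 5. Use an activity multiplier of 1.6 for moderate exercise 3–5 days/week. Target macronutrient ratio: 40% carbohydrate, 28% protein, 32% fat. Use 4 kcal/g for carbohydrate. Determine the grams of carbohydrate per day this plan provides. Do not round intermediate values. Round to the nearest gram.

Mifflin-St Jeor (male): BMR = 10(113) + 6.25(199) − 5(83) + 5 = 1130 + 1243.75 − 415 + 5 = 1963.75 kcal/day.
TEE = 1963.75 × 1.6 = 3142 kcal/day.
Carbohydrate energy = 40% × 3142 = 1256.8 kcal.
Carbohydrate = 1256.8 ÷ 4 kcal/g = 314.2 g.

314 g/day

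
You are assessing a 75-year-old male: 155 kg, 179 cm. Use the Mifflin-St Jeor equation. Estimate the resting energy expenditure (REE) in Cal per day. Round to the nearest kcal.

2299 Cal per day

Mifflin-St Jeor (male): BMR = 10(155) + 6.25(179) − 5(75) + 5 = 1550 + 1118.75 − 375 + 5 = 2298.75 kcal/day.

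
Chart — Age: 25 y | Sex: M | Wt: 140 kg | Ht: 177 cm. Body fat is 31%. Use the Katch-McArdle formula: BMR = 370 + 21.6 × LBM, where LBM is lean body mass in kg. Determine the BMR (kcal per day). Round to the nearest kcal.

LBM = 140 × (1 − 0.31) = 96.6 kg. Katch-McArdle: BMR = 370 + 21.6 × 96.6 = 2456.56 kcal/day.

2457 kcal per day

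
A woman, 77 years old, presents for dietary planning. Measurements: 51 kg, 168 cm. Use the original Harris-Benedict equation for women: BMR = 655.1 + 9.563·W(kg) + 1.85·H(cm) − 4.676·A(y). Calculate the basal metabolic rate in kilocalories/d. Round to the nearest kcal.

Harris-Benedict: BMR = 655.1 + 9.563(51) + 1.85(168) − 4.676(77) = 1093.561 kcal/day.

1094 kilocalories/d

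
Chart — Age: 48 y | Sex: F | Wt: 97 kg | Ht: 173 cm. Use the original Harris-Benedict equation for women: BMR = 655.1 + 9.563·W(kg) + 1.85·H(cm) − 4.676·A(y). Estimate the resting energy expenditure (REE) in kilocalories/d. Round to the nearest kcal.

1678 kilocalories/d

Harris-Benedict: BMR = 655.1 + 9.563(97) + 1.85(173) − 4.676(48) = 1678.313 kcal/day.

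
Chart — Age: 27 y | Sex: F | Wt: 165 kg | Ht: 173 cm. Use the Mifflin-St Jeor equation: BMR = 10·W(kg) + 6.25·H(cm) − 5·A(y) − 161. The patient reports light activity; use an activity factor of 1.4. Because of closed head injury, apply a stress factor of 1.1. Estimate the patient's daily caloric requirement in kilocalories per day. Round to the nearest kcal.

Mifflin-St Jeor (female): BMR = 10(165) + 6.25(173) − 5(27) − 161 = 1650 + 1081.25 − 135 − 161 = 2435.25 kcal/day.
TEE = BMR × activity factor = 2435.25 × 1.4 = 3409.35 kcal/day.
Apply stress factor: 3409.35 × 1.1 = 3750.285 kcal/day.

3750 kilocalories per day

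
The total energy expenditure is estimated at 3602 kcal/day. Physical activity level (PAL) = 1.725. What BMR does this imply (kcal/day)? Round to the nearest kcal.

BMR = TEE ÷ activity factor = 3602 ÷ 1.725 = 2088.1159 kcal/day.

2088 kcal/day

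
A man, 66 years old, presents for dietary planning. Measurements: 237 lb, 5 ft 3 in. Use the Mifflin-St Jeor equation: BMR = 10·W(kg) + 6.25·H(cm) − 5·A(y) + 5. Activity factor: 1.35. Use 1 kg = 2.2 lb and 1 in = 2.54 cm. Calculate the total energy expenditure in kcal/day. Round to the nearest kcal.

2366 kcal/day

Convert to metric: weight = 237 ÷ 2.2 = 107.7273 kg; height = (5×12 + 3) × 2.54 = 63 × 2.54 = 160.02 cm.
Mifflin-St Jeor (male): BMR = 10(107.7273) + 6.25(160.02) − 5(66) + 5 = 1077.2727 + 1000.125 − 330 + 5 = 1752.3977 kcal/day.
TEE = BMR × activity factor = 1752.3977 × 1.35 = 2365.7369 kcal/day.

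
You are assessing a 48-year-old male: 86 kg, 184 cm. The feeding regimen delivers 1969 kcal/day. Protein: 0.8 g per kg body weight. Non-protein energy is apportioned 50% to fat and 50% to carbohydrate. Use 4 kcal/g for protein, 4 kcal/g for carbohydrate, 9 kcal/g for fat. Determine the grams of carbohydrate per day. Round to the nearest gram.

Protein = 0.8 × 86 = 68.8 g → 68.8 × 4 = 275.2 kcal.
Non-protein calories = 1969 − 275.2 = 1693.8 kcal.
Fat: 50% × 1693.8 = 846.9 kcal; carbohydrate: 846.9 kcal.
Carbohydrate: 846.9 kcal ÷ 4 kcal/g = 211.725 g.

212 g/day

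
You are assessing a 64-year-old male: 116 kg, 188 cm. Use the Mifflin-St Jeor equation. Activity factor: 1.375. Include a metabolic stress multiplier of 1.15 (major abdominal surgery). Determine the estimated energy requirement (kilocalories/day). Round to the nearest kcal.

3194 kilocalories/day

Mifflin-St Jeor (male): BMR = 10(116) + 6.25(188) − 5(64) + 5 = 1160 + 1175 − 320 + 5 = 2020 kcal/day.
TEE = BMR × activity factor = 2020 × 1.375 = 2777.5 kcal/day.
Apply stress factor: 2777.5 × 1.15 = 3194.125 kcal/day.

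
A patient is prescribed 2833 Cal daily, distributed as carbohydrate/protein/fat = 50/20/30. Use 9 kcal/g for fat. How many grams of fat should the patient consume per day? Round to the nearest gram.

Fat energy = 30% × 2833 = 849.9 kcal.
At 9 kcal/g: 849.9 ÷ 9 = 94.4333 g.

94 g/day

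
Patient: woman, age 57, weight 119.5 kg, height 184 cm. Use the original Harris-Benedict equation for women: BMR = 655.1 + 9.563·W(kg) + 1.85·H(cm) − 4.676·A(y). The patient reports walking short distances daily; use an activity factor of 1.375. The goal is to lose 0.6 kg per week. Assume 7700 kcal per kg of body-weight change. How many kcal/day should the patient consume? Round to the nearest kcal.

1914 kcal/day

Harris-Benedict: BMR = 655.1 + 9.563(119.5) + 1.85(184) − 4.676(57) = 1871.7465 kcal/day.
TEE = 1871.7465 × 1.375 = 2573.6514 kcal/day.
Required daily deficit = 0.6 × 7700 ÷ 7 = 660 kcal/day.
Target intake = 2573.6514 − 660 = 1913.6514 kcal/day.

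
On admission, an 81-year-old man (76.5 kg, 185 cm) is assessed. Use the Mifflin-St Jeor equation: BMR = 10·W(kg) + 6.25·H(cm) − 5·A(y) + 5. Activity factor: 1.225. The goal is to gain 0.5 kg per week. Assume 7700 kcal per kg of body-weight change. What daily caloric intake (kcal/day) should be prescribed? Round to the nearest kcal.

Mifflin-St Jeor (male): BMR = 10(76.5) + 6.25(185) − 5(81) + 5 = 765 + 1156.25 − 405 + 5 = 1521.25 kcal/day.
TEE = 1521.25 × 1.225 = 1863.5313 kcal/day.
Required daily surplus = 0.5 × 7700 ÷ 7 = 550 kcal/day.
Target intake = 1863.5313 + 550 = 2413.5313 kcal/day.

2414 kcal/day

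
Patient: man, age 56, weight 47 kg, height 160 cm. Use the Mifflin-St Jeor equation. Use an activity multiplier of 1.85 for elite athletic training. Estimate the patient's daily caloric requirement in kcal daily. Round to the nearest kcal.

2211 kcal daily

Mifflin-St Jeor (male): BMR = 10(47) + 6.25(160) − 5(56) + 5 = 470 + 1000 − 280 + 5 = 1195 kcal/day.
TEE = BMR × activity factor = 1195 × 1.85 = 2210.75 kcal/day.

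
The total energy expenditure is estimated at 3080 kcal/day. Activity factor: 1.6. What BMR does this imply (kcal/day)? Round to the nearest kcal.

1925 kcal/day

BMR = TEE ÷ activity factor = 3080 ÷ 1.6 = 1925 kcal/day.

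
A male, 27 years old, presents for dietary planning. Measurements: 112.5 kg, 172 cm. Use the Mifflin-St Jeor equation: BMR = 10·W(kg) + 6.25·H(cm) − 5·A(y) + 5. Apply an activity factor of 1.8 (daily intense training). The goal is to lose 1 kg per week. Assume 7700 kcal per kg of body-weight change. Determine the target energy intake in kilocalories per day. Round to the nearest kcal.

2626 kilocalories per day

Mifflin-St Jeor (male): BMR = 10(112.5) + 6.25(172) − 5(27) + 5 = 1125 + 1075 − 135 + 5 = 2070 kcal/day.
TEE = 2070 × 1.8 = 3726 kcal/day.
Required daily deficit = 1 × 7700 ÷ 7 = 1100 kcal/day.
Target intake = 3726 − 1100 = 2626 kcal/day.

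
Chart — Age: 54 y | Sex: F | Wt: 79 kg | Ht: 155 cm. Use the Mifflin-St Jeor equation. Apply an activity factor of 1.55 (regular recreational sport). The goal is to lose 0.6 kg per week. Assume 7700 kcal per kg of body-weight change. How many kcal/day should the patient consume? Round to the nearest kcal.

1398 kcal/day

Mifflin-St Jeor (female): BMR = 10(79) + 6.25(155) − 5(54) − 161 = 790 + 968.75 − 270 − 161 = 1327.75 kcal/day.
TEE = 1327.75 × 1.55 = 2058.0125 kcal/day.
Required daily deficit = 0.6 × 7700 ÷ 7 = 660 kcal/day.
Target intake = 2058.0125 − 660 = 1398.0125 kcal/day.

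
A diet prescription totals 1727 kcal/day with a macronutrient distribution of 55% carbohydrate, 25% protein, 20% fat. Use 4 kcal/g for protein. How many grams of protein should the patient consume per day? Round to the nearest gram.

Protein energy = 25% × 1727 = 431.75 kcal.
At 4 kcal/g: 431.75 ÷ 4 = 107.9375 g.

108 g/day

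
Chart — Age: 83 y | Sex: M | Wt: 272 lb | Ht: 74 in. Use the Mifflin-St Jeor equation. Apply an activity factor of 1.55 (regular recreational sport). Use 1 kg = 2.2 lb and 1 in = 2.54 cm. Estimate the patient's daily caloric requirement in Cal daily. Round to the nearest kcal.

3102 Cal daily

Convert to metric: weight = 272 ÷ 2.2 = 123.6364 kg; height = 74 × 2.54 = 187.96 cm.
Mifflin-St Jeor (male): BMR = 10(123.6364) + 6.25(187.96) − 5(83) + 5 = 1236.3636 + 1174.75 − 415 + 5 = 2001.1136 kcal/day.
TEE = BMR × activity factor = 2001.1136 × 1.55 = 3101.7261 kcal/day.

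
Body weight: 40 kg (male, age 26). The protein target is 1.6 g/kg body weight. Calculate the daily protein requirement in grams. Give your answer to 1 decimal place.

64.0 g/day

Protein = 1.6 g/kg × 40 kg = 64 g/day.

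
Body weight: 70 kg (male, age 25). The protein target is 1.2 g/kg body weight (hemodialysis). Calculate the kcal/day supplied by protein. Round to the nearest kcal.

Protein = 1.2 g/kg × 70 kg = 84 g/day.
Protein energy = 84 g × 4 kcal/g = 336 kcal/day.

336 kcal/day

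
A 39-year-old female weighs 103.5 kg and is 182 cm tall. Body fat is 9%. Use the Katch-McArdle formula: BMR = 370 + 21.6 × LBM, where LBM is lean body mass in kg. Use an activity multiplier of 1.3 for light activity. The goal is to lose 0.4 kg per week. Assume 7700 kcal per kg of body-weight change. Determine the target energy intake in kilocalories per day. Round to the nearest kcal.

LBM = 103.5 × (1 − 0.09) = 94.185 kg. Katch-McArdle: BMR = 370 + 21.6 × 94.185 = 2404.396 kcal/day.
TEE = 2404.396 × 1.3 = 3125.7148 kcal/day.
Required daily deficit = 0.4 × 7700 ÷ 7 = 440 kcal/day.
Target intake = 3125.7148 − 440 = 2685.7148 kcal/day.

2686 kilocalories per day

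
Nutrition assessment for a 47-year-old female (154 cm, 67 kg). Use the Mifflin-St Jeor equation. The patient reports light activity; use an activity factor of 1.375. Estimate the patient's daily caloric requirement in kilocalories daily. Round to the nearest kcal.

Mifflin-St Jeor (female): BMR = 10(67) + 6.25(154) − 5(47) − 161 = 670 + 962.5 − 235 − 161 = 1236.5 kcal/day.
TEE = BMR × activity factor = 1236.5 × 1.375 = 1700.1875 kcal/day.

1700 kilocalories daily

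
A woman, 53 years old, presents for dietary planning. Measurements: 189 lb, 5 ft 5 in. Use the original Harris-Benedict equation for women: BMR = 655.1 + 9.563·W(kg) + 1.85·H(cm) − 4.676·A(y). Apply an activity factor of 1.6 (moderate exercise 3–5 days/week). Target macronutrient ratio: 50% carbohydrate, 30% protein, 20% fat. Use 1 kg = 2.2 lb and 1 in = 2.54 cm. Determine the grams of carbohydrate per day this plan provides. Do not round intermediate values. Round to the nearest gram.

307 g/day

Convert to metric: weight = 189 ÷ 2.2 = 85.9091 kg; height = (5×12 + 5) × 2.54 = 65 × 2.54 = 165.1 cm.
Harris-Benedict: BMR = 655.1 + 9.563(85.9091) + 1.85(165.1) − 4.676(53) = 1534.2556 kcal/day.
TEE = 1534.2556 × 1.6 = 2454.809 kcal/day.
Carbohydrate energy = 50% × 2454.809 = 1227.4045 kcal.
Carbohydrate = 1227.4045 ÷ 4 kcal/g = 306.8511 g.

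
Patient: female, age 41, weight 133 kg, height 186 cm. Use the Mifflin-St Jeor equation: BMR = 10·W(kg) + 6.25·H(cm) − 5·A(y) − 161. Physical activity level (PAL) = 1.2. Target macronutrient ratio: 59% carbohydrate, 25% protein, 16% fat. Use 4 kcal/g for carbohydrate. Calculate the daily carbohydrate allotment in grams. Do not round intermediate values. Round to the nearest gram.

376 g/day

Mifflin-St Jeor (female): BMR = 10(133) + 6.25(186) − 5(41) − 161 = 1330 + 1162.5 − 205 − 161 = 2126.5 kcal/day.
TEE = 2126.5 × 1.2 = 2551.8 kcal/day.
Carbohydrate energy = 59% × 2551.8 = 1505.562 kcal.
Carbohydrate = 1505.562 ÷ 4 kcal/g = 376.3905 g.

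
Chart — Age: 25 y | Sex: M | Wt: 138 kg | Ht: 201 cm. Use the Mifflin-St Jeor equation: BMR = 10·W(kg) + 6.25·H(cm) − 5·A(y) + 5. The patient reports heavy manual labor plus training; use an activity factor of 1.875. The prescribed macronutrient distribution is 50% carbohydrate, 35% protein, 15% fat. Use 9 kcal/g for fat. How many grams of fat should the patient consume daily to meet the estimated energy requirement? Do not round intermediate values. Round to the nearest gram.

Mifflin-St Jeor (male): BMR = 10(138) + 6.25(201) − 5(25) + 5 = 1380 + 1256.25 − 125 + 5 = 2516.25 kcal/day.
TEE = 2516.25 × 1.875 = 4717.9688 kcal/day.
Fat energy = 15% × 4717.9688 = 707.6953 kcal.
Fat = 707.6953 ÷ 9 kcal/g = 78.6328 g.

79 g/day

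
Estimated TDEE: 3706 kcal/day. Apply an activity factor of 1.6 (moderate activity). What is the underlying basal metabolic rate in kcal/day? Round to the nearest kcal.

BMR = TEE ÷ activity factor = 3706 ÷ 1.6 = 2316.25 kcal/day.

2316 kcal/day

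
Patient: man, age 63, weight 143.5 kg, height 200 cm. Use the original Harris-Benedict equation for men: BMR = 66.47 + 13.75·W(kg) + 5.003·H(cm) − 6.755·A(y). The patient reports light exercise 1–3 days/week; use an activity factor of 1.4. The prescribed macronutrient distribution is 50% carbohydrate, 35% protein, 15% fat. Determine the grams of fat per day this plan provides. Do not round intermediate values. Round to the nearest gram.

Harris-Benedict: BMR = 66.47 + 13.75(143.5) + 5.003(200) − 6.755(63) = 2614.63 kcal/day.
TEE = 2614.63 × 1.4 = 3660.482 kcal/day.
Fat energy = 15% × 3660.482 = 549.0723 kcal.
Fat = 549.0723 ÷ 9 kcal/g = 61.008 g.

61 g/day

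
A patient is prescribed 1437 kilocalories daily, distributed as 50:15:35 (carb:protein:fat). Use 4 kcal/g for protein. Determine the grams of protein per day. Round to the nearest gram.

54 g/day

Protein energy = 15% × 1437 = 215.55 kcal.
At 4 kcal/g: 215.55 ÷ 4 = 53.8875 g.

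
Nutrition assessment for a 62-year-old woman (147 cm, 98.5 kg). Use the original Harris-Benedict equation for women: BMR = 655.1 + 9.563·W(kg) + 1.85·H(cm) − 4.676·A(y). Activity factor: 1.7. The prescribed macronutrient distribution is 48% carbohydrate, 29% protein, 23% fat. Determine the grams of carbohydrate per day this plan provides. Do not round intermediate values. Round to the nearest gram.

322 g/day

Harris-Benedict: BMR = 655.1 + 9.563(98.5) + 1.85(147) − 4.676(62) = 1579.0935 kcal/day.
TEE = 1579.0935 × 1.7 = 2684.459 kcal/day.
Carbohydrate energy = 48% × 2684.459 = 1288.5403 kcal.
Carbohydrate = 1288.5403 ÷ 4 kcal/g = 322.1351 g.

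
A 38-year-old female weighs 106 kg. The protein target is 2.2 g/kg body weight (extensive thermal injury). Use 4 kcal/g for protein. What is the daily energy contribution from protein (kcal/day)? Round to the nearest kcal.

933 kcal/day

Protein = 2.2 g/kg × 106 kg = 233.2 g/day.
Protein energy = 233.2 g × 4 kcal/g = 932.8 kcal/day.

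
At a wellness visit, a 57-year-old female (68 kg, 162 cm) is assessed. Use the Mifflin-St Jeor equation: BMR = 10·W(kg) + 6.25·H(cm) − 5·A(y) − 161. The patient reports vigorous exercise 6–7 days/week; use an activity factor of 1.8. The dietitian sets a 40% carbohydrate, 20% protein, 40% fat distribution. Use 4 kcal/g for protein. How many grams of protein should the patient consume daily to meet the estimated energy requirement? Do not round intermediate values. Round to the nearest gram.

Mifflin-St Jeor (female): BMR = 10(68) + 6.25(162) − 5(57) − 161 = 680 + 1012.5 − 285 − 161 = 1246.5 kcal/day.
TEE = 1246.5 × 1.8 = 2243.7 kcal/day.
Protein energy = 20% × 2243.7 = 448.74 kcal.
Protein = 448.74 ÷ 4 kcal/g = 112.185 g.

112 g/day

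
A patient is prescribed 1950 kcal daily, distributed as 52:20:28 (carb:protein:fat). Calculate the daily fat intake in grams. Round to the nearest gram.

61 g/day

Fat energy = 28% × 1950 = 546 kcal.
At 9 kcal/g: 546 ÷ 9 = 60.6667 g.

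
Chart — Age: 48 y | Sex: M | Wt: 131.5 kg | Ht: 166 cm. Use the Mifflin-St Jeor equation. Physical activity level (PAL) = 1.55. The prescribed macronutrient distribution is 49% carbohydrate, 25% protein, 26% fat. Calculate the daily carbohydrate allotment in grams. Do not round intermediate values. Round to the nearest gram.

Mifflin-St Jeor (male): BMR = 10(131.5) + 6.25(166) − 5(48) + 5 = 1315 + 1037.5 − 240 + 5 = 2117.5 kcal/day.
TEE = 2117.5 × 1.55 = 3282.125 kcal/day.
Carbohydrate energy = 49% × 3282.125 = 1608.2413 kcal.
Carbohydrate = 1608.2413 ÷ 4 kcal/g = 402.0603 g.

402 g/day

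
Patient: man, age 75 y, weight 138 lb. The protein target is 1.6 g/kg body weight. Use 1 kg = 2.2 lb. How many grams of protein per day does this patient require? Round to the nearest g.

Weight in kg = 138 ÷ 2.2 = 62.7273 kg.
Protein = 1.6 g/kg × 62.7273 kg = 100.3636 g/day.

100 g/day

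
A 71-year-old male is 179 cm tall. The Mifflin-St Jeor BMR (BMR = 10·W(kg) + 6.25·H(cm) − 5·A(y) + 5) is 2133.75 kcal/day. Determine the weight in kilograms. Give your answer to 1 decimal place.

136.5 kg

2133.75 = 10·W + 6.25(179) − 5(71) + 5
10·W = 2133.75 − 768.75 = 1365, so W = 136.5 kg.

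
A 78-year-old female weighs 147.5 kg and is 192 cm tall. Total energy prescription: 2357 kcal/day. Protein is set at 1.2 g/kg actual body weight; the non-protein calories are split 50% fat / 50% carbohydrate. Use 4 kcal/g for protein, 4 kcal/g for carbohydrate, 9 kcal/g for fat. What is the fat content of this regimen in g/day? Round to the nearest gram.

Protein = 1.2 × 147.5 = 177 g → 177 × 4 = 708 kcal.
Non-protein calories = 2357 − 708 = 1649 kcal.
Fat: 50% × 1649 = 824.5 kcal; carbohydrate: 824.5 kcal.
Fat: 824.5 kcal ÷ 9 kcal/g = 91.6111 g.

92 g/day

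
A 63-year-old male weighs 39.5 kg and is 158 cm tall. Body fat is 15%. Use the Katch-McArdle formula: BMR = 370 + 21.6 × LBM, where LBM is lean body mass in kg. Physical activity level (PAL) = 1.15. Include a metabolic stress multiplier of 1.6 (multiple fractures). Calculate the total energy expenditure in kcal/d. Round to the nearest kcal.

LBM = 39.5 × (1 − 0.15) = 33.575 kg. Katch-McArdle: BMR = 370 + 21.6 × 33.575 = 1095.22 kcal/day.
TEE = BMR × activity factor = 1095.22 × 1.15 = 1259.503 kcal/day.
Apply stress factor: 1259.503 × 1.6 = 2015.2048 kcal/day.

2015 kcal/d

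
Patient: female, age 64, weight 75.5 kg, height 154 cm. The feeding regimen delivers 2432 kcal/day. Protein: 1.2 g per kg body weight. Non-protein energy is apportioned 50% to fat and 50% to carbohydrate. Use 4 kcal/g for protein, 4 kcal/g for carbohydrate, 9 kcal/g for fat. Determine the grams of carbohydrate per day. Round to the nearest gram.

259 g/day

Protein = 1.2 × 75.5 = 90.6 g → 90.6 × 4 = 362.4 kcal.
Non-protein calories = 2432 − 362.4 = 2069.6 kcal.
Fat: 50% × 2069.6 = 1034.8 kcal; carbohydrate: 1034.8 kcal.
Carbohydrate: 1034.8 kcal ÷ 4 kcal/g = 258.7 g.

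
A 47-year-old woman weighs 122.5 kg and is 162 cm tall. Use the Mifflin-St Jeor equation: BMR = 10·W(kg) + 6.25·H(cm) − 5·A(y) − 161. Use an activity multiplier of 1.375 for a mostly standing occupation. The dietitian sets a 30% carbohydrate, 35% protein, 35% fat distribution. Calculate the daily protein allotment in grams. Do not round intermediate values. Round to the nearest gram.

Mifflin-St Jeor (female): BMR = 10(122.5) + 6.25(162) − 5(47) − 161 = 1225 + 1012.5 − 235 − 161 = 1841.5 kcal/day.
TEE = 1841.5 × 1.375 = 2532.0625 kcal/day.
Protein energy = 35% × 2532.0625 = 886.2219 kcal.
Protein = 886.2219 ÷ 4 kcal/g = 221.5555 g.

222 g/day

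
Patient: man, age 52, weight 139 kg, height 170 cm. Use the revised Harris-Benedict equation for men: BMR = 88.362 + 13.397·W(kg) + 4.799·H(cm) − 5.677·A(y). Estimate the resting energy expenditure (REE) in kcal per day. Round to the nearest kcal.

2471 kcal per day

Harris-Benedict: BMR = 88.362 + 13.397(139) + 4.799(170) − 5.677(52) = 2471.171 kcal/day.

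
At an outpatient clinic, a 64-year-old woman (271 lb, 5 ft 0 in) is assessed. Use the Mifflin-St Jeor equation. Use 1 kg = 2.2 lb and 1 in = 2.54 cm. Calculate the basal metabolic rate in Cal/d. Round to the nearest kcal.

Convert to metric: weight = 271 ÷ 2.2 = 123.1818 kg; height = (5×12 + 0) × 2.54 = 60 × 2.54 = 152.4 cm.
Mifflin-St Jeor (female): BMR = 10(123.1818) + 6.25(152.4) − 5(64) − 161 = 1231.8182 + 952.5 − 320 − 161 = 1703.3182 kcal/day.

1703 Cal/d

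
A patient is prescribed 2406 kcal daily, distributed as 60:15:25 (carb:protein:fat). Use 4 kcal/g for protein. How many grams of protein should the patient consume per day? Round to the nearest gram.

Protein energy = 15% × 2406 = 360.9 kcal.
At 4 kcal/g: 360.9 ÷ 4 = 90.225 g.

90 g/day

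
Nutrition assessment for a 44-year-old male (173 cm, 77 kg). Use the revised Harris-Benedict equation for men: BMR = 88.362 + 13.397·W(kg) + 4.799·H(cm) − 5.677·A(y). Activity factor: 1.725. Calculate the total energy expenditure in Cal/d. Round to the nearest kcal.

Harris-Benedict: BMR = 88.362 + 13.397(77) + 4.799(173) − 5.677(44) = 1700.37 kcal/day.
TEE = BMR × activity factor = 1700.37 × 1.725 = 2933.1383 kcal/day.

2933 Cal/d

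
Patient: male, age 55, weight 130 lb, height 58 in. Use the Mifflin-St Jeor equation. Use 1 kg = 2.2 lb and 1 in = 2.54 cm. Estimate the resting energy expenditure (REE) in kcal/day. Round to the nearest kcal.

Convert to metric: weight = 130 ÷ 2.2 = 59.0909 kg; height = 58 × 2.54 = 147.32 cm.
Mifflin-St Jeor (male): BMR = 10(59.0909) + 6.25(147.32) − 5(55) + 5 = 590.9091 + 920.75 − 275 + 5 = 1241.6591 kcal/day.

1242 kcal/day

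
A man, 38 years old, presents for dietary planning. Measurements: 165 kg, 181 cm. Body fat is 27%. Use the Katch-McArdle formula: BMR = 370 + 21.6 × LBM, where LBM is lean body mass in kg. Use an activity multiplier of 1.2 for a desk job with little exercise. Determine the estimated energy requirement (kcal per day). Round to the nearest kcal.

3566 kcal per day

LBM = 165 × (1 − 0.27) = 120.45 kg. Katch-McArdle: BMR = 370 + 21.6 × 120.45 = 2971.72 kcal/day.
TEE = BMR × activity factor = 2971.72 × 1.2 = 3566.064 kcal/day.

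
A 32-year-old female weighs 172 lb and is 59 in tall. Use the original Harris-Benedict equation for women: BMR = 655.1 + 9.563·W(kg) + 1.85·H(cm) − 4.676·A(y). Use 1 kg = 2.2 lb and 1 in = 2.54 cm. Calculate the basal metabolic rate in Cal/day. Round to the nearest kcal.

Convert to metric: weight = 172 ÷ 2.2 = 78.1818 kg; height = 59 × 2.54 = 149.86 cm.
Harris-Benedict: BMR = 655.1 + 9.563(78.1818) + 1.85(149.86) − 4.676(32) = 1530.3617 kcal/day.

1530 Cal/day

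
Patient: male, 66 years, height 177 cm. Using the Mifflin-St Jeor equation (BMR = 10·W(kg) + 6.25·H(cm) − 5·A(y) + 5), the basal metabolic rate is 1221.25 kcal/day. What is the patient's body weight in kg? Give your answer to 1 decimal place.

1221.25 = 10·W + 6.25(177) − 5(66) + 5
10·W = 1221.25 − 781.25 = 440, so W = 44 kg.

44.0 kg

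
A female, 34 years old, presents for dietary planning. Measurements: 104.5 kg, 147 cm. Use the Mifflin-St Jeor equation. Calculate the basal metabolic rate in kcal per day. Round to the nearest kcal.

1633 kcal per day

Mifflin-St Jeor (female): BMR = 10(104.5) + 6.25(147) − 5(34) − 161 = 1045 + 918.75 − 170 − 161 = 1632.75 kcal/day.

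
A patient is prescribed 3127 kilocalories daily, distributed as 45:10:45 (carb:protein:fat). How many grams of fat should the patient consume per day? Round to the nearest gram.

Fat energy = 45% × 3127 = 1407.15 kcal.
At 9 kcal/g: 1407.15 ÷ 9 = 156.35 g.

156 g/day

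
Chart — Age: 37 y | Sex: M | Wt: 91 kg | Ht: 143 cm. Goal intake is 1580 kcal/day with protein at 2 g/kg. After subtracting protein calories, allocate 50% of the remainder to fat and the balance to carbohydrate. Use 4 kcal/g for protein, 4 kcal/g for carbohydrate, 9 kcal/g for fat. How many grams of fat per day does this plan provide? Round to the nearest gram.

Protein = 2 × 91 = 182 g → 182 × 4 = 728 kcal.
Non-protein calories = 1580 − 728 = 852 kcal.
Fat: 50% × 852 = 426 kcal; carbohydrate: 426 kcal.
Fat: 426 kcal ÷ 9 kcal/g = 47.3333 g.

47 g/day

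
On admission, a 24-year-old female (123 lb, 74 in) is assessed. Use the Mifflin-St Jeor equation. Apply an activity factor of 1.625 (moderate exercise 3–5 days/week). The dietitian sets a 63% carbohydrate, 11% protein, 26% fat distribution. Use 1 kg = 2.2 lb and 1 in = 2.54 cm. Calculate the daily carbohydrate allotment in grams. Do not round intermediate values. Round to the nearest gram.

372 g/day

Convert to metric: weight = 123 ÷ 2.2 = 55.9091 kg; height = 74 × 2.54 = 187.96 cm.
Mifflin-St Jeor (female): BMR = 10(55.9091) + 6.25(187.96) − 5(24) − 161 = 559.0909 + 1174.75 − 120 − 161 = 1452.8409 kcal/day.
TEE = 1452.8409 × 1.625 = 2360.8665 kcal/day.
Carbohydrate energy = 63% × 2360.8665 = 1487.3459 kcal.
Carbohydrate = 1487.3459 ÷ 4 kcal/g = 371.8365 g.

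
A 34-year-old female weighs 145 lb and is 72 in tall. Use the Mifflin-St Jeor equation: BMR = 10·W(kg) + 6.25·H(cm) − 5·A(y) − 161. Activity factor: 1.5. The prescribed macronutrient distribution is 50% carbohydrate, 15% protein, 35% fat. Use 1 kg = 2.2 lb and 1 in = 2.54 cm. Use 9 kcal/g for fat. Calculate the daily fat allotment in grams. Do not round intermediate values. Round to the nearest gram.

Convert to metric: weight = 145 ÷ 2.2 = 65.9091 kg; height = 72 × 2.54 = 182.88 cm.
Mifflin-St Jeor (female): BMR = 10(65.9091) + 6.25(182.88) − 5(34) − 161 = 659.0909 + 1143 − 170 − 161 = 1471.0909 kcal/day.
TEE = 1471.0909 × 1.5 = 2206.6364 kcal/day.
Fat energy = 35% × 2206.6364 = 772.3227 kcal.
Fat = 772.3227 ÷ 9 kcal/g = 85.8136 g.

86 g/day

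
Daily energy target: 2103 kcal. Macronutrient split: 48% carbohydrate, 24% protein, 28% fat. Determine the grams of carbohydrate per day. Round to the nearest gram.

Carbohydrate energy = 48% × 2103 = 1009.44 kcal.
At 4 kcal/g: 1009.44 ÷ 4 = 252.36 g.

252 g/day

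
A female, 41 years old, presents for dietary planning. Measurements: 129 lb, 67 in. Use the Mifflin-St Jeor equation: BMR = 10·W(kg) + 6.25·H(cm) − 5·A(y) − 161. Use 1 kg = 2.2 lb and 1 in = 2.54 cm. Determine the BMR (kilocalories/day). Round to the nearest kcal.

1284 kilocalories/day

Convert to metric: weight = 129 ÷ 2.2 = 58.6364 kg; height = 67 × 2.54 = 170.18 cm.
Mifflin-St Jeor (female): BMR = 10(58.6364) + 6.25(170.18) − 5(41) − 161 = 586.3636 + 1063.625 − 205 − 161 = 1283.9886 kcal/day.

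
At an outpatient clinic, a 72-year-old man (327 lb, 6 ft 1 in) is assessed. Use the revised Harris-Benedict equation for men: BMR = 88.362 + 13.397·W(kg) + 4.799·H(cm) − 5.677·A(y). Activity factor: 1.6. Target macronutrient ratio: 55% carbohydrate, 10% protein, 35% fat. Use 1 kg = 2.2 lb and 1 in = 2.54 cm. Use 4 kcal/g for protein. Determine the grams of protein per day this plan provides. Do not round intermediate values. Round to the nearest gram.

Convert to metric: weight = 327 ÷ 2.2 = 148.6364 kg; height = (6×12 + 1) × 2.54 = 73 × 2.54 = 185.42 cm.
Harris-Benedict: BMR = 88.362 + 13.397(148.6364) + 4.799(185.42) − 5.677(72) = 2560.7299 kcal/day.
TEE = 2560.7299 × 1.6 = 4097.1679 kcal/day.
Protein energy = 10% × 4097.1679 = 409.7168 kcal.
Protein = 409.7168 ÷ 4 kcal/g = 102.4292 g.

102 g/day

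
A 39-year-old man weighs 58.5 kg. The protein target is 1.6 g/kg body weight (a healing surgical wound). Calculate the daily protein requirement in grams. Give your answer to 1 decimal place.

Protein = 1.6 g/kg × 58.5 kg = 93.6 g/day.

93.6 g/day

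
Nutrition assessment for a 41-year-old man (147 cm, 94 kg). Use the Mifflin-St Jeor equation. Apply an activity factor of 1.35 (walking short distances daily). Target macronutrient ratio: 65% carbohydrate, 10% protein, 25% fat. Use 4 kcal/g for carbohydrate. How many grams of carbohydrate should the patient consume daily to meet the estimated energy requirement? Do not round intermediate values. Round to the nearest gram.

Mifflin-St Jeor (male): BMR = 10(94) + 6.25(147) − 5(41) + 5 = 940 + 918.75 − 205 + 5 = 1658.75 kcal/day.
TEE = 1658.75 × 1.35 = 2239.3125 kcal/day.
Carbohydrate energy = 65% × 2239.3125 = 1455.5531 kcal.
Carbohydrate = 1455.5531 ÷ 4 kcal/g = 363.8883 g.

364 g/day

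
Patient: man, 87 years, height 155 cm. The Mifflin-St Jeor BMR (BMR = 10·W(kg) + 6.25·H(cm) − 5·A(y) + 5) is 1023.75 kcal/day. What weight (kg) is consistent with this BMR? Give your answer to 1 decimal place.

1023.75 = 10·W + 6.25(155) − 5(87) + 5
10·W = 1023.75 − 538.75 = 485, so W = 48.5 kg.

48.5 kg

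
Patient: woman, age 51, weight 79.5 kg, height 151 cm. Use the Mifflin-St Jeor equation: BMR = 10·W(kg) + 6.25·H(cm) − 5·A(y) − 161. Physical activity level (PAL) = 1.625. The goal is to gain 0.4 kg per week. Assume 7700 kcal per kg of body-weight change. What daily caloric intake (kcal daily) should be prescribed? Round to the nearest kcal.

2589 kcal daily

Mifflin-St Jeor (female): BMR = 10(79.5) + 6.25(151) − 5(51) − 161 = 795 + 943.75 − 255 − 161 = 1322.75 kcal/day.
TEE = 1322.75 × 1.625 = 2149.4688 kcal/day.
Required daily surplus = 0.4 × 7700 ÷ 7 = 440 kcal/day.
Target intake = 2149.4688 + 440 = 2589.4688 kcal/day.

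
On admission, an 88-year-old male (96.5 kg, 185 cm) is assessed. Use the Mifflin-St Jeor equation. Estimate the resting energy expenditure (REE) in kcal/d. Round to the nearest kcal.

Mifflin-St Jeor (male): BMR = 10(96.5) + 6.25(185) − 5(88) + 5 = 965 + 1156.25 − 440 + 5 = 1686.25 kcal/day.

1686 kcal/d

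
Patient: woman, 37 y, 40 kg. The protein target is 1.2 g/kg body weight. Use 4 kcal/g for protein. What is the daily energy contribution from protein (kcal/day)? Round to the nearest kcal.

Protein = 1.2 g/kg × 40 kg = 48 g/day.
Protein energy = 48 g × 4 kcal/g = 192 kcal/day.

192 kcal/day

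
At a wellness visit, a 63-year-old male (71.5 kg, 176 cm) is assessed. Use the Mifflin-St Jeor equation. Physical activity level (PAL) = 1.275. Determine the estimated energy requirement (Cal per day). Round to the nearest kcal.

Mifflin-St Jeor (male): BMR = 10(71.5) + 6.25(176) − 5(63) + 5 = 715 + 1100 − 315 + 5 = 1505 kcal/day.
TEE = BMR × activity factor = 1505 × 1.275 = 1918.875 kcal/day.

1919 Cal per day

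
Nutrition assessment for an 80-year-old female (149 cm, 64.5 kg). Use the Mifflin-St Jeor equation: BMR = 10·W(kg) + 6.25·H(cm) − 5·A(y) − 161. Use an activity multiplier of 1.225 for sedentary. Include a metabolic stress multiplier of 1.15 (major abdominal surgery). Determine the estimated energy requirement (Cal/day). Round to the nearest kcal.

1430 Cal/day

Mifflin-St Jeor (female): BMR = 10(64.5) + 6.25(149) − 5(80) − 161 = 645 + 931.25 − 400 − 161 = 1015.25 kcal/day.
TEE = BMR × activity factor = 1015.25 × 1.225 = 1243.6813 kcal/day.
Apply stress factor: 1243.6813 × 1.15 = 1430.2334 kcal/day.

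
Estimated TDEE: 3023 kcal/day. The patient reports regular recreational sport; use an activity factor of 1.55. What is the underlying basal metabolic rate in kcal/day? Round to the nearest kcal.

1950 kcal/day

BMR = TEE ÷ activity factor = 3023 ÷ 1.55 = 1950.3226 kcal/day.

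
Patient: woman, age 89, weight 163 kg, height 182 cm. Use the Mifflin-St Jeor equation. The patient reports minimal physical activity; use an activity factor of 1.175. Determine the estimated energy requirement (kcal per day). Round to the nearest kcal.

Mifflin-St Jeor (female): BMR = 10(163) + 6.25(182) − 5(89) − 161 = 1630 + 1137.5 − 445 − 161 = 2161.5 kcal/day.
TEE = BMR × activity factor = 2161.5 × 1.175 = 2539.7625 kcal/day.

2540 kcal per day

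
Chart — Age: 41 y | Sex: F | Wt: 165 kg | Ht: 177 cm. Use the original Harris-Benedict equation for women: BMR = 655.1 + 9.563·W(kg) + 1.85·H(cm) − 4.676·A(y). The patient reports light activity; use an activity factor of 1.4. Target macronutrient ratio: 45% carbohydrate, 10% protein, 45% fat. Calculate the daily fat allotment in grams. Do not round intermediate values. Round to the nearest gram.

Harris-Benedict: BMR = 655.1 + 9.563(165) + 1.85(177) − 4.676(41) = 2368.729 kcal/day.
TEE = 2368.729 × 1.4 = 3316.2206 kcal/day.
Fat energy = 45% × 3316.2206 = 1492.2993 kcal.
Fat = 1492.2993 ÷ 9 kcal/g = 165.811 g.

166 g/day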